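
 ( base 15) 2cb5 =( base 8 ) 22624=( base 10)9620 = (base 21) 10h2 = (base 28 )c7g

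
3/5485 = 3/5485=0.00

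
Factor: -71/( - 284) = 1/4 = 2^( - 2 ) 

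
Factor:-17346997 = -61^1*284377^1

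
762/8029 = 762/8029 = 0.09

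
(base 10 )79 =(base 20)3j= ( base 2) 1001111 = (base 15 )54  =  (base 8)117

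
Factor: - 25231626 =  - 2^1*3^2*7^1*43^1*4657^1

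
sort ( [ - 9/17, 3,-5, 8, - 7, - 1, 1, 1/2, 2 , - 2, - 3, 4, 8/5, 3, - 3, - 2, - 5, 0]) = [ - 7,  -  5  , - 5, -3, - 3, - 2, - 2, - 1, - 9/17, 0, 1/2, 1, 8/5, 2,3, 3, 4, 8]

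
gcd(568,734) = 2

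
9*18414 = 165726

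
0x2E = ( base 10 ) 46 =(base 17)2c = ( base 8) 56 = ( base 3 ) 1201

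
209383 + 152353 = 361736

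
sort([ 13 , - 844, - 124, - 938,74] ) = [ - 938, - 844, - 124,13,74]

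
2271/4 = 2271/4= 567.75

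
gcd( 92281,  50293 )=1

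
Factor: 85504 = 2^9*167^1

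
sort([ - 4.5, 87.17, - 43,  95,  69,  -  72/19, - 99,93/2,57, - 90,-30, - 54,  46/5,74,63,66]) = [ - 99, - 90 , - 54,-43, - 30, - 4.5, - 72/19,46/5,93/2, 57, 63,66,69,74 , 87.17,95] 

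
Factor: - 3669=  - 3^1*1223^1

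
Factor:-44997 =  - 3^1*53^1*283^1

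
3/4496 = 3/4496 = 0.00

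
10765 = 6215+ 4550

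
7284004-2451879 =4832125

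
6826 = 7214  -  388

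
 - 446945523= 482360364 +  - 929305887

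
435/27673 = 435/27673  =  0.02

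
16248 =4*4062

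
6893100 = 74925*92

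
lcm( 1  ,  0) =0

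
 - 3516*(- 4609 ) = 16205244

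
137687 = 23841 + 113846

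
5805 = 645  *9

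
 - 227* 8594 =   -  1950838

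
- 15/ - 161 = 15/161 = 0.09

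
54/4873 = 54/4873 = 0.01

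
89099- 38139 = 50960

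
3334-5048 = - 1714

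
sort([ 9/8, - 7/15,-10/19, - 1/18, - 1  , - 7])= [ - 7, - 1, - 10/19, - 7/15,- 1/18, 9/8]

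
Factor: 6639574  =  2^1*337^1*9851^1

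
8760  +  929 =9689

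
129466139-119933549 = 9532590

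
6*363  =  2178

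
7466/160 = 3733/80= 46.66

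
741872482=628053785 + 113818697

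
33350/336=16675/168 = 99.26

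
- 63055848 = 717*( - 87944) 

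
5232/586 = 2616/293  =  8.93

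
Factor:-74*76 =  - 5624 =-  2^3 * 19^1*37^1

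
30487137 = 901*33837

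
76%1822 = 76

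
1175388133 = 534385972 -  - 641002161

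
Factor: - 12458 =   -  2^1*6229^1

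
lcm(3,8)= 24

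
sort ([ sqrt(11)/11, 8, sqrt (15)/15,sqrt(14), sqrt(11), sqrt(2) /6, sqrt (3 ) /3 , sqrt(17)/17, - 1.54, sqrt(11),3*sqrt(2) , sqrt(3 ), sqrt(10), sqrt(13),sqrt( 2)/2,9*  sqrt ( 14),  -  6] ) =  [ - 6,  -  1.54,sqrt(2 ) /6,sqrt(17)/17,  sqrt( 15 )/15,sqrt( 11 ) /11,sqrt(3)/3, sqrt(2)/2,sqrt(3),sqrt( 10),sqrt(11),sqrt(11), sqrt(13) , sqrt ( 14),3 * sqrt(2),  8 , 9*sqrt(14)]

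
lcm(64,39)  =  2496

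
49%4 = 1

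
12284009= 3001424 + 9282585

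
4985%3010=1975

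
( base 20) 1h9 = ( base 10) 749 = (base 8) 1355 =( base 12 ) 525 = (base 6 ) 3245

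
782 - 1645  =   - 863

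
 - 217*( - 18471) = 4008207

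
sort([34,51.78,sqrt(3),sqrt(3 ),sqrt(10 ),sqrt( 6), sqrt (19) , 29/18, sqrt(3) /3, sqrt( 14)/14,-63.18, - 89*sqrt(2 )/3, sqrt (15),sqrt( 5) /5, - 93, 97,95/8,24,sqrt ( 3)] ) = [ - 93, - 63.18,-89*sqrt(2 )/3,sqrt(14) /14,sqrt(5 ) /5 , sqrt( 3 ) /3, 29/18, sqrt(3 ),sqrt(3), sqrt(3 ),sqrt( 6 ),sqrt (10), sqrt(15 ), sqrt(19 ),95/8, 24,34,51.78,97]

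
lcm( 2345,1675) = 11725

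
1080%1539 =1080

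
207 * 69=14283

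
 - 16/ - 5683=16/5683= 0.00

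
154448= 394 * 392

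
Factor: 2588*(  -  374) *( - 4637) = 4488207944 = 2^3*11^1*17^1*647^1*4637^1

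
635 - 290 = 345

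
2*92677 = 185354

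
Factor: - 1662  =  -2^1*3^1*277^1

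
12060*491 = 5921460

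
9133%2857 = 562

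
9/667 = 9/667 = 0.01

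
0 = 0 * 868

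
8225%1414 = 1155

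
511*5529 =2825319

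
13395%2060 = 1035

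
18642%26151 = 18642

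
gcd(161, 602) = 7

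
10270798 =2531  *4058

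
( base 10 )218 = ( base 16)DA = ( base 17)ce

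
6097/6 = 6097/6 = 1016.17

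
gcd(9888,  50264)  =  824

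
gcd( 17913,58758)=21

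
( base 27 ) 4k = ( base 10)128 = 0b10000000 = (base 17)79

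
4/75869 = 4/75869 = 0.00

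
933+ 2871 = 3804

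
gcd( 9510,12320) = 10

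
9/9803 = 9/9803=0.00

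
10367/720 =14+ 287/720 = 14.40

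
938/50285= 938/50285 = 0.02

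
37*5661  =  209457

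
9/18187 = 9/18187 = 0.00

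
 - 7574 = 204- 7778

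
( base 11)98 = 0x6B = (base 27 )3q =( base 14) 79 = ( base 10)107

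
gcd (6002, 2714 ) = 2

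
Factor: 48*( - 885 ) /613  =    -  42480/613 =-  2^4 * 3^2*5^1*59^1*613^( - 1)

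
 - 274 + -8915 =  - 9189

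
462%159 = 144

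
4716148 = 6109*772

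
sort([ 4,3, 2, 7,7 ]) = [2, 3, 4,7, 7]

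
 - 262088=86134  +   - 348222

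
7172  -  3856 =3316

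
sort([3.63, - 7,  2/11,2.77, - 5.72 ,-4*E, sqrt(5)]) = [ - 4 * E, - 7, - 5.72, 2/11,sqrt(5),2.77,3.63 ]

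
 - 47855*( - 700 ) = 33498500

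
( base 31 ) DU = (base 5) 3213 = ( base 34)cp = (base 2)110110001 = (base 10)433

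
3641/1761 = 3641/1761 = 2.07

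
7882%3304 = 1274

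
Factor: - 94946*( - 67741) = 6431736986  =  2^1*29^1*1637^1 * 67741^1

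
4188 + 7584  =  11772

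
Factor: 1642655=5^1*7^1*46933^1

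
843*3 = 2529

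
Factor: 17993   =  19^1*947^1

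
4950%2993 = 1957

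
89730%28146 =5292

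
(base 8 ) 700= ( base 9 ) 547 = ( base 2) 111000000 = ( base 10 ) 448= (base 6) 2024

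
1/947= 1/947 = 0.00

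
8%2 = 0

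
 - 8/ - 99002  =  4/49501= 0.00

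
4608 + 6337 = 10945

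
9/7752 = 3/2584 = 0.00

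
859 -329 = 530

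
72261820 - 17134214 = 55127606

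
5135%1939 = 1257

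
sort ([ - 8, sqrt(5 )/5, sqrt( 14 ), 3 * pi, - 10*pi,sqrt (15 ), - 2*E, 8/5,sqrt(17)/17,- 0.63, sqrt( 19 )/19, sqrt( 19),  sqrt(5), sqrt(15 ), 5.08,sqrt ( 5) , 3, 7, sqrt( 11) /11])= [- 10*pi,- 8, - 2*E,  -  0.63,sqrt (19)/19, sqrt( 17 )/17, sqrt(11 )/11,sqrt( 5 ) /5 , 8/5, sqrt(5), sqrt( 5 ),3, sqrt( 14), sqrt( 15 ),  sqrt ( 15), sqrt(19 ), 5.08, 7,3*pi ]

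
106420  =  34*3130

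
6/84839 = 6/84839 = 0.00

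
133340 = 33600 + 99740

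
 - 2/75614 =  -1+ 37806/37807 = -0.00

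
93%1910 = 93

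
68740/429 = 160+100/429 = 160.23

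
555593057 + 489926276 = 1045519333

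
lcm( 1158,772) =2316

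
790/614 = 395/307 = 1.29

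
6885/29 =237 + 12/29  =  237.41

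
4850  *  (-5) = - 24250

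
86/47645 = 86/47645 = 0.00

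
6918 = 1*6918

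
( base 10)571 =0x23B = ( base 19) 1B1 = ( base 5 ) 4241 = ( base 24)NJ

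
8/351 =8/351=0.02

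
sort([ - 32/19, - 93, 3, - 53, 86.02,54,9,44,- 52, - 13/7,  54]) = [ - 93, - 53, - 52, - 13/7,-32/19, 3,9,44, 54,54,86.02 ] 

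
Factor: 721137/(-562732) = - 2^( - 2)*3^1*140683^(-1)  *  240379^1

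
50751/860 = 59 + 11/860 = 59.01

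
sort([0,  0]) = [0,0 ] 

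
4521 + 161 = 4682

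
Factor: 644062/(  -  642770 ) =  - 997/995  =  - 5^(  -  1 ) * 199^( - 1) * 997^1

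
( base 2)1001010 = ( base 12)62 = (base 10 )74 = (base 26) 2M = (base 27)2K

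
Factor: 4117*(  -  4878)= - 20082726 = -  2^1*3^2*23^1*179^1*271^1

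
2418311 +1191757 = 3610068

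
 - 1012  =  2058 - 3070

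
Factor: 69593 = 69593^1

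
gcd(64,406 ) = 2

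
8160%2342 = 1134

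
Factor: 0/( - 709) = 0^1 = 0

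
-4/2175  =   - 4/2175 = -0.00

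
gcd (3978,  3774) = 102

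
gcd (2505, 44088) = 501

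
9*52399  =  471591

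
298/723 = 298/723 = 0.41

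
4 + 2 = 6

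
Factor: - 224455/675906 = - 2^(-1)*3^( - 1) *5^1*7^( - 1 )*19^(-1)*53^1 = - 265/798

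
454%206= 42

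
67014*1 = 67014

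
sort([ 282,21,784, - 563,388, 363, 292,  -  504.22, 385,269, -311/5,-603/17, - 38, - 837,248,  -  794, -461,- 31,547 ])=[  -  837, -794, - 563,  -  504.22,  -  461, - 311/5,  -  38,  -  603/17 ,-31,21, 248,  269,282, 292, 363,385,388,547,784]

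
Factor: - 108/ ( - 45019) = 2^2*3^3*13^( - 1 ) * 3463^ ( - 1)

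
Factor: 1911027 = 3^1*211^1*3019^1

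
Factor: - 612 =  - 2^2*3^2*17^1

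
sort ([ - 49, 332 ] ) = [-49,  332] 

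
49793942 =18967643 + 30826299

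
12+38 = 50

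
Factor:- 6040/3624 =  -  5/3 = -3^(-1)*5^1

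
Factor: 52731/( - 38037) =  - 3^4*7^1*409^( - 1) = -567/409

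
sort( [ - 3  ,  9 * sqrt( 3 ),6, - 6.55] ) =[ - 6.55 , - 3,  6,9 * sqrt (3 )]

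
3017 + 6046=9063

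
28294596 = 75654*374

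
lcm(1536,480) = 7680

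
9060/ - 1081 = - 9 +669/1081= -8.38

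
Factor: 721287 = 3^2*7^1 * 107^2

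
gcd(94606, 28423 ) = 1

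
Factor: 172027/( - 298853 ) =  - 172027^1*298853^(-1) 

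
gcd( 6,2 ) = 2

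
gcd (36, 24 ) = 12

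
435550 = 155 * 2810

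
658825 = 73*9025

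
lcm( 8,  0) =0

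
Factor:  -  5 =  - 5^1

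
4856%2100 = 656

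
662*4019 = 2660578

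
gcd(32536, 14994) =98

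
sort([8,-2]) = [-2,8 ]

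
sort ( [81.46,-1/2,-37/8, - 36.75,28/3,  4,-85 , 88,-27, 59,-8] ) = [ - 85, - 36.75, - 27 ,-8,- 37/8,-1/2,4, 28/3,59,81.46,  88] 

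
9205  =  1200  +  8005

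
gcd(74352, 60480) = 48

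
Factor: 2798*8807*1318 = 32478137548 = 2^2 * 659^1*1399^1*8807^1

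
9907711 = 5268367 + 4639344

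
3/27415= 3/27415 = 0.00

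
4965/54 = 91 + 17/18= 91.94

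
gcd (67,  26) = 1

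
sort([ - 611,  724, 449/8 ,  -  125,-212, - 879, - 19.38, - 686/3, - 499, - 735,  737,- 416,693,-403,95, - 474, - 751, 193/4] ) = [ -879,-751,-735,  -  611 ,-499, - 474,-416, - 403,-686/3, - 212, - 125, - 19.38, 193/4,449/8, 95, 693,724, 737 ] 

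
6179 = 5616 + 563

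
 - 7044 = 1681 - 8725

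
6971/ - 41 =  - 171+40/41 =-170.02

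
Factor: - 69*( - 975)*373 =25093575= 3^2*5^2 *13^1*23^1 * 373^1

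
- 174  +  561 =387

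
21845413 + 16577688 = 38423101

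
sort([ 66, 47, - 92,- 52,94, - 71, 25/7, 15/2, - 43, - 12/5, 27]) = [  -  92, - 71, - 52, - 43,-12/5,25/7, 15/2, 27 , 47, 66,94 ] 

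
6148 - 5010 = 1138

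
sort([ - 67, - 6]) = [-67 , - 6]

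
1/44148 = 1/44148= 0.00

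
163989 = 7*23427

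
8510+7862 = 16372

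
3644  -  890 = 2754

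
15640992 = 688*22734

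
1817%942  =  875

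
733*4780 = 3503740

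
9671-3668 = 6003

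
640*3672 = 2350080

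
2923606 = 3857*758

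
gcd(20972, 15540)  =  28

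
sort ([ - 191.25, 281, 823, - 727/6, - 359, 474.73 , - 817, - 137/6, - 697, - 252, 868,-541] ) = [ - 817, -697,  -  541,-359  , - 252, - 191.25,  -  727/6,  -  137/6, 281,474.73, 823,868]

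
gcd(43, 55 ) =1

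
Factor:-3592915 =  -5^1*47^1*15289^1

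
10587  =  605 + 9982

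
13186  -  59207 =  - 46021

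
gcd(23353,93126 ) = 11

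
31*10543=326833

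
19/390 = 19/390 = 0.05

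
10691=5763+4928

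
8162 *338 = 2758756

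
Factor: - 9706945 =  - 5^1*1941389^1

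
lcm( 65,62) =4030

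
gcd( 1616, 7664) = 16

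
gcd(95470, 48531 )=1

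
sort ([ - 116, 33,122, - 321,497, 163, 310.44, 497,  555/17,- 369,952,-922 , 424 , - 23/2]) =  [-922 , - 369, - 321, - 116, - 23/2,555/17, 33, 122,163, 310.44, 424, 497, 497,  952]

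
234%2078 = 234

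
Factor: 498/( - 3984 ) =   -  2^( - 3) = - 1/8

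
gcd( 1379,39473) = 7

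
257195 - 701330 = - 444135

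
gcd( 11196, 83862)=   18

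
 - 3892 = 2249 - 6141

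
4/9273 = 4/9273 = 0.00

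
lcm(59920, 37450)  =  299600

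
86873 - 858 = 86015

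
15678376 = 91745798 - 76067422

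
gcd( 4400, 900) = 100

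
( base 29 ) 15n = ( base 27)1AA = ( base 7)2641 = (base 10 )1009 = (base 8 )1761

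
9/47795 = 9/47795 = 0.00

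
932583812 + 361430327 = 1294014139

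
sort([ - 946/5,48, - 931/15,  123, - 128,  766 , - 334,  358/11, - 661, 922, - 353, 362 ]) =[ - 661, - 353, - 334 , - 946/5, - 128, - 931/15,358/11, 48, 123,  362, 766,  922]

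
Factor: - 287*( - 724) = 2^2*7^1*41^1*181^1 = 207788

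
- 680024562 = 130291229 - 810315791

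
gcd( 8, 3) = 1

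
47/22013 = 47/22013 = 0.00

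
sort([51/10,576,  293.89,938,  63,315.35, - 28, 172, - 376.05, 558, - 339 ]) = [ - 376.05, - 339, - 28,  51/10,63, 172,  293.89, 315.35, 558, 576, 938] 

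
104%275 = 104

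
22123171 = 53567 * 413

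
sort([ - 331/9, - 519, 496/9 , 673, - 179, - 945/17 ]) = [ - 519, - 179, - 945/17, - 331/9,496/9 , 673]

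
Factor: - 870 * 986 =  - 2^2 * 3^1*5^1*17^1*29^2 = - 857820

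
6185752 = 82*75436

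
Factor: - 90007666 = -2^1*7^1*67^1 * 95957^1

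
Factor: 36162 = 2^1*3^2*7^2*41^1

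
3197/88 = 3197/88 =36.33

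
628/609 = 628/609 =1.03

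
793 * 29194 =23150842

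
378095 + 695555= 1073650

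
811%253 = 52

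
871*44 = 38324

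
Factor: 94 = 2^1*47^1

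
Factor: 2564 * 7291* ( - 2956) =- 2^4*  23^1*317^1 * 641^1 *739^1 = - 55259830544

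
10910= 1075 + 9835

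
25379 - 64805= - 39426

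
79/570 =79/570=0.14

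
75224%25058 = 50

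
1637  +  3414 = 5051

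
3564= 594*6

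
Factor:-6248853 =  - 3^3*13^1 *19^1*937^1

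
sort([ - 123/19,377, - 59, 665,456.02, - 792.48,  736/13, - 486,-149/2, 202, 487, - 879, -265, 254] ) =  [ - 879, - 792.48,  -  486, -265,  -  149/2, - 59, - 123/19,736/13, 202,  254,377,456.02, 487,665] 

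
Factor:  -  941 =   -  941^1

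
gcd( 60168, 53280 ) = 24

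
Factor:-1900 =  - 2^2*5^2*19^1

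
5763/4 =5763/4 = 1440.75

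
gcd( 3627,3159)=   117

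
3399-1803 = 1596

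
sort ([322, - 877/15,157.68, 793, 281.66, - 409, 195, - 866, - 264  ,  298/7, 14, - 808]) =[ - 866, - 808, - 409, - 264, - 877/15, 14, 298/7, 157.68,195, 281.66, 322, 793]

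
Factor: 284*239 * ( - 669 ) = - 45409044 =- 2^2* 3^1  *71^1*223^1*239^1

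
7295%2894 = 1507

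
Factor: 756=2^2*3^3 * 7^1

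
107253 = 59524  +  47729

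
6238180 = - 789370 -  - 7027550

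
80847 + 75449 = 156296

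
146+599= 745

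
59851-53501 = 6350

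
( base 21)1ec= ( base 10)747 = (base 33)ML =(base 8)1353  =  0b1011101011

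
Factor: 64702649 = 11^1 * 5882059^1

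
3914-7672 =  -  3758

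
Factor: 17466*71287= 1245098742 =2^1 * 3^1*41^1 * 71^1*71287^1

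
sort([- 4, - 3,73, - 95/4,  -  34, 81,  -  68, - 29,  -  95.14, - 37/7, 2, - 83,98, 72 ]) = [ - 95.14, - 83, - 68 , - 34,  -  29, - 95/4, - 37/7,-4, - 3, 2, 72,73,81, 98 ] 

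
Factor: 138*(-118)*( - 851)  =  2^2 * 3^1*23^2*37^1*59^1=13857684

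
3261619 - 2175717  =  1085902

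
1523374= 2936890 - 1413516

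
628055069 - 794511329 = - 166456260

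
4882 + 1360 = 6242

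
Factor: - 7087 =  - 19^1  *  373^1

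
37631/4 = 37631/4 = 9407.75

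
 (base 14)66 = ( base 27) 39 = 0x5a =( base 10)90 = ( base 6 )230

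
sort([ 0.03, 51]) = [ 0.03, 51 ] 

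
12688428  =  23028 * 551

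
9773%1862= 463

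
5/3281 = 5/3281 =0.00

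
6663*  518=3451434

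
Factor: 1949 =1949^1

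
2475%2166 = 309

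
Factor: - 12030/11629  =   - 30/29=- 2^1*3^1* 5^1*29^( - 1 )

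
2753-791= 1962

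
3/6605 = 3/6605 = 0.00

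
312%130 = 52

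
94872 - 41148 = 53724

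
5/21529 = 5/21529  =  0.00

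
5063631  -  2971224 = 2092407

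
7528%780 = 508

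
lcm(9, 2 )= 18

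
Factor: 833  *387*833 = 268535043   =  3^2*7^4*17^2*43^1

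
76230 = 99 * 770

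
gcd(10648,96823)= 1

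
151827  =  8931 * 17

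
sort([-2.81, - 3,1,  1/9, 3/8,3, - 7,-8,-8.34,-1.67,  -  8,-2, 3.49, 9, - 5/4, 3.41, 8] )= [ - 8.34,  -  8, - 8,  -  7, - 3,-2.81,-2,  -  1.67 , - 5/4,1/9,3/8, 1, 3,  3.41, 3.49,8, 9 ] 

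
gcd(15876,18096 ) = 12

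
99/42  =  33/14  =  2.36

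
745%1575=745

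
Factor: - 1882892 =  - 2^2*  11^1*42793^1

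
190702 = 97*1966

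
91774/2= 45887 = 45887.00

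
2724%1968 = 756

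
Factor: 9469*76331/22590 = 722778239/22590 = 2^ (- 1 )*3^ ( - 2 )*5^(-1)* 17^1*37^1 * 251^( - 1)*557^1*2063^1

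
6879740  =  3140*2191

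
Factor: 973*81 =78813  =  3^4*7^1*139^1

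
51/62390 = 3/3670=0.00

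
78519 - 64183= 14336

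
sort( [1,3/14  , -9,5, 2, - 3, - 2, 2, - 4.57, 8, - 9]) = [ - 9, - 9, - 4.57, - 3, - 2, 3/14, 1, 2,  2,5,8 ] 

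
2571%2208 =363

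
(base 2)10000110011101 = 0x219D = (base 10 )8605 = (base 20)11A5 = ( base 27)blj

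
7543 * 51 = 384693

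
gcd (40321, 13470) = 1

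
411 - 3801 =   -  3390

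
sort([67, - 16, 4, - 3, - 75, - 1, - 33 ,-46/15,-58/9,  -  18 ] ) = [ - 75,-33, - 18,-16,- 58/9, - 46/15, - 3,  -  1, 4, 67]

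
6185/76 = 81 + 29/76 = 81.38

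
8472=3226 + 5246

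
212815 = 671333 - 458518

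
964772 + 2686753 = 3651525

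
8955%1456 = 219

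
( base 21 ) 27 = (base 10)49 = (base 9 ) 54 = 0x31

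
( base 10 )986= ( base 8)1732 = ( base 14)506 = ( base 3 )1100112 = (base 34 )t0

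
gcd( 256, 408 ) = 8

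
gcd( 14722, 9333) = 17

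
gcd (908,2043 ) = 227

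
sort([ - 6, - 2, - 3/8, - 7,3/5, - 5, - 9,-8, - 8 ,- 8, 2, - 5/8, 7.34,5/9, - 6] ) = [ - 9, - 8, - 8  , - 8, - 7,-6, - 6, - 5, - 2,  -  5/8,  -  3/8,5/9, 3/5, 2, 7.34 ]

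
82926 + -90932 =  - 8006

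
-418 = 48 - 466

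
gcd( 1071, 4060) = 7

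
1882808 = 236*7978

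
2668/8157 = 2668/8157 = 0.33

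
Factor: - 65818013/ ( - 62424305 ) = 5^(-1)*12484861^ ( - 1)*65818013^1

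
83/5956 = 83/5956= 0.01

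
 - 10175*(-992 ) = 10093600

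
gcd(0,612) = 612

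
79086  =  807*98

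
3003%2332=671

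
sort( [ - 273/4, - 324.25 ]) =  [ - 324.25, - 273/4]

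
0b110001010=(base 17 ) 163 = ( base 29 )DH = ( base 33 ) bv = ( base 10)394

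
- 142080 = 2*( - 71040)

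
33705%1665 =405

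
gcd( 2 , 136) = 2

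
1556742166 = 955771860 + 600970306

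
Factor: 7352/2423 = 2^3*919^1*2423^( - 1)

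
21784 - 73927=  - 52143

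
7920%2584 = 168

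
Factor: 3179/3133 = 11^1*13^( - 1)*17^2*241^ (  -  1 ) 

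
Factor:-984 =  - 2^3*3^1 * 41^1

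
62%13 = 10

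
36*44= 1584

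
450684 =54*8346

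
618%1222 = 618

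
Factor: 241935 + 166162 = 67^1*6091^1= 408097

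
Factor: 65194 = 2^1*37^1*881^1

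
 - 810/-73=11 + 7/73 = 11.10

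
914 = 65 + 849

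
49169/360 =136 + 209/360= 136.58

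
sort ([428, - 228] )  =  [ - 228,428 ] 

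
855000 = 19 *45000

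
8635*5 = 43175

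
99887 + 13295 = 113182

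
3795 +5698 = 9493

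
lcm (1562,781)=1562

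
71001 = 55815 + 15186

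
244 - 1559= -1315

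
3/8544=1/2848 = 0.00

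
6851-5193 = 1658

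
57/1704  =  19/568 =0.03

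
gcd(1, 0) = 1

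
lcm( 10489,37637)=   639829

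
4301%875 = 801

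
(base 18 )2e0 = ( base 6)4100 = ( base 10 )900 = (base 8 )1604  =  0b1110000100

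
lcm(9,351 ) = 351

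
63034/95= 663 + 49/95 = 663.52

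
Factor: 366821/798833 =13^1*29^1*821^( - 1) = 377/821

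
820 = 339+481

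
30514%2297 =653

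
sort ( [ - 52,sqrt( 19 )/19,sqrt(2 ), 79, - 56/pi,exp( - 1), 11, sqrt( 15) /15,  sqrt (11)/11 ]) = [ - 52,-56/pi, sqrt(19)/19 , sqrt (15)/15, sqrt(11 ) /11,exp( - 1 ),sqrt(2) , 11,79] 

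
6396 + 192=6588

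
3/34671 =1/11557= 0.00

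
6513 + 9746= 16259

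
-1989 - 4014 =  - 6003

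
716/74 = 9 + 25/37 =9.68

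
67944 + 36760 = 104704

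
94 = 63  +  31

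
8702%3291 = 2120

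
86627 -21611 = 65016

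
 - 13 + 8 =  - 5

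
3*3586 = 10758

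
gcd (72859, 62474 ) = 1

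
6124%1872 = 508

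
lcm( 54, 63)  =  378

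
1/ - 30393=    -1 + 30392/30393  =  - 0.00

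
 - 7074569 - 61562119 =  - 68636688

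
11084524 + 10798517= 21883041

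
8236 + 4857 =13093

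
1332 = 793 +539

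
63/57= 21/19 = 1.11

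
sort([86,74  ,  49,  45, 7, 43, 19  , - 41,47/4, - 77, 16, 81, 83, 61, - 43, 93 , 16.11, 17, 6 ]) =[-77,  -  43, - 41, 6,  7, 47/4,16, 16.11, 17, 19, 43,45,49, 61 , 74, 81 , 83 , 86, 93 ]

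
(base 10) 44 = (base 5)134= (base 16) 2C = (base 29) 1f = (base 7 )62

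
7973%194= 19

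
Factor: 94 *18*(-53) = - 89676 = -2^2* 3^2*47^1 * 53^1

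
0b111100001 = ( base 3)122211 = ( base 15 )221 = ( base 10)481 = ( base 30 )G1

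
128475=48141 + 80334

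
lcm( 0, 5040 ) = 0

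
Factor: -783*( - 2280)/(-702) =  -33060/13 = -  2^2*3^1*5^1*13^(-1)*19^1*29^1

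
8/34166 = 4/17083 = 0.00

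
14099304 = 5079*2776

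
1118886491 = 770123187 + 348763304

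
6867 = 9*763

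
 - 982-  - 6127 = 5145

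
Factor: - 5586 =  - 2^1*3^1*7^2 *19^1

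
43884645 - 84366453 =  - 40481808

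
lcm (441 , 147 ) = 441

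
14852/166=7426/83 =89.47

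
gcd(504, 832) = 8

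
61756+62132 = 123888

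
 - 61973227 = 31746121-93719348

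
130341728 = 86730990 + 43610738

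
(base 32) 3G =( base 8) 160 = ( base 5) 422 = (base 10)112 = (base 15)77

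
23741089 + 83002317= 106743406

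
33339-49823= - 16484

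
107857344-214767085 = -106909741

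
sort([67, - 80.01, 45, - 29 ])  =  [ - 80.01,  -  29,45,67 ]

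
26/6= 4+1/3 = 4.33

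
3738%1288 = 1162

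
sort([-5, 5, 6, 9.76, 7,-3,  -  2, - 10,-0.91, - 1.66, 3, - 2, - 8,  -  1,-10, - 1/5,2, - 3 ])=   [ - 10,-10, - 8,-5,-3,-3,-2  , - 2,-1.66, -1, - 0.91,-1/5, 2, 3, 5,  6, 7, 9.76 ]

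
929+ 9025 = 9954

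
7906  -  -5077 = 12983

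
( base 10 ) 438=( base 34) cu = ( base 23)J1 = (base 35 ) CI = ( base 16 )1b6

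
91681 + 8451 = 100132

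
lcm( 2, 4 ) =4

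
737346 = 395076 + 342270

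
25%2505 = 25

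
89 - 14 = 75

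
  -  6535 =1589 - 8124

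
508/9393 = 508/9393 =0.05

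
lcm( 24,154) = 1848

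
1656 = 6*276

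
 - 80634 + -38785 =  - 119419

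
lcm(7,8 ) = 56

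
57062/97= 57062/97 = 588.27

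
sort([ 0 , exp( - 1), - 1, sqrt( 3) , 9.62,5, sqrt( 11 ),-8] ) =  [ - 8, - 1, 0,exp( - 1 ), sqrt(3) , sqrt(11 ) , 5,9.62]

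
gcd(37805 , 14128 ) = 1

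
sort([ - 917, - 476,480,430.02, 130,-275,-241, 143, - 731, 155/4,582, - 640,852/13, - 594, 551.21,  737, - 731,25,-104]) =[ - 917, - 731, - 731,  -  640,-594, - 476, - 275, - 241,- 104 , 25,155/4,852/13, 130,143, 430.02, 480,551.21,582,737]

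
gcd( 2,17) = 1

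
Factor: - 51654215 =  - 5^1*31^1*333253^1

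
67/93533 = 67/93533 = 0.00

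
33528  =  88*381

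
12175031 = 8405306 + 3769725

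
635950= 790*805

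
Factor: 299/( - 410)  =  -2^(-1 )*5^( - 1 )* 13^1*23^1*41^( - 1)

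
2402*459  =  1102518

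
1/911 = 1/911 =0.00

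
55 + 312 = 367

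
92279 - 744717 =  - 652438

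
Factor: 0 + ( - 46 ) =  - 46 = -  2^1*23^1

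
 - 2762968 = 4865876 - 7628844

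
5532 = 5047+485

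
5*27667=138335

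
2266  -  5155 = -2889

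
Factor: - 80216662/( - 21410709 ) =2^1*3^(  -  1)*47^( -1) * 151849^( - 1 )*40108331^1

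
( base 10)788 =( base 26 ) 148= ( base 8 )1424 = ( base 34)n6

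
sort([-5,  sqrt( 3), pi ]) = [-5,  sqrt(3 ), pi ]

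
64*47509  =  3040576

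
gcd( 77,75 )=1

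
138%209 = 138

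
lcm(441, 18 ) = 882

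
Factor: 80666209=13^1 * 127^1*48859^1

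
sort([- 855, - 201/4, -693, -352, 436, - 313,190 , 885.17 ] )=[  -  855, - 693, - 352,- 313, - 201/4,190,436,885.17] 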